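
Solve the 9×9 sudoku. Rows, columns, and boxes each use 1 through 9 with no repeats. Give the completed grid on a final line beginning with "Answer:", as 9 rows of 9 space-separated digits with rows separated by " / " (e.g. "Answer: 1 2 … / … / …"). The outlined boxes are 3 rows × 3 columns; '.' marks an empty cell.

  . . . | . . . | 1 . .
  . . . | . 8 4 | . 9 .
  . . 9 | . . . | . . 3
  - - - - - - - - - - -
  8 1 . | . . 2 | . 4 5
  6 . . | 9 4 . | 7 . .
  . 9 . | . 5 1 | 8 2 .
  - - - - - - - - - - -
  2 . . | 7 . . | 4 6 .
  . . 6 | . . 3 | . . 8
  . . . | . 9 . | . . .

Step 1. [r9c4∈{1,2,4,5,6,8}] in col 4, 8 fits only at r9c4. So r9c4=8.
Step 2. [r1c9∈{2,4,6,7}] across col 9, 4 lands solely at r1c9, so r1c9=4.
Step 3. [r7c6∈{5}] nothing but 5 survives at r7c6. So r7c6=5.
Step 4. [r7c5∈{1}] r7c5 is down to just 1 ⇒ r7c5=1.
Step 5. [r4c5∈{3,6,7}] in box 5, 7 fits only at r4c5. So r4c5=7.
Step 6. [r4c3∈{3}] r4c3 has the single candidate 3. So r4c3=3.
Step 7. [r1c5∈{2,3,6}] col 5 places 3 nowhere but r1c5, so r1c5=3.
Step 8. [r3c5∈{2,6}] in col 5, 6 fits only at r3c5, so r3c5=6.
Step 9. [r1c2∈{2,5,6,7,8}] r1c2 is the only open cell in row 1 admitting 6, so r1c2=6.
Step 10. [r8c1∈{1,4,5,7,9}] col 1 places 9 nowhere but r8c1. So r8c1=9.
Step 11. [r8c8∈{1,5,7}] row 8 places 1 nowhere but r8c8. So r8c8=1.
Step 12. [r8c2∈{4,5,7}] r8c2 is the only open cell in row 8 admitting 7, so r8c2=7.
Step 13. [r9c7∈{2,3,5}] r9c7 is the only open cell in col 7 admitting 3 ⇒ r9c7=3.
Step 14. [r2c1∈{1,3,5,7}] r2c1 is the only open cell in col 1 admitting 3 ⇒ r2c1=3.
Step 15. [r8c7∈{2,5}] in row 8, 5 fits only at r8c7 ⇒ r8c7=5.
Step 16. [r3c7∈{2}] nothing but 2 survives at r3c7, so r3c7=2.
Step 17. [r6c9∈{6}] nothing but 6 survives at r6c9 ⇒ r6c9=6.
Step 18. [r2c9∈{7}] r2c9 is down to just 7. So r2c9=7.
Step 19. [r3c6∈{7}] only 7 remains possible at r3c6 ⇒ r3c6=7.
Step 20. [r7c3∈{8}] only 8 remains possible at r7c3. So r7c3=8.
Step 21. [r3c2∈{4,5,8}] r3c2 is the only open cell in col 2 admitting 8 ⇒ r3c2=8.
Step 22. [r3c1∈{1,4,5}] r3c1 is the only open cell in row 3 admitting 4, so r3c1=4.
Step 23. [r2c3∈{1,2,5}] 1 has one home in box 1: r2c3 ⇒ r2c3=1.
Step 24. [r9c2∈{4,5}] r9c2 is the only open cell in col 2 admitting 4. So r9c2=4.
Step 25. [r9c3∈{5}] nothing but 5 survives at r9c3 ⇒ r9c3=5.
Step 26. [r1c1∈{5,7}] r1c1 is the only open cell in col 1 admitting 5 ⇒ r1c1=5.
Step 27. [r1c4∈{2}] r1c4's peers cover all but 2. So r1c4=2.
Step 28. [r3c8∈{5}] r3c8's peers cover all but 5, so r3c8=5.
Step 29. [r5c2∈{2,5}] row 5 places 5 nowhere but r5c2 ⇒ r5c2=5.
Step 30. [r6c1∈{7}] r6c1's peers cover all but 7 ⇒ r6c1=7.
Step 31. [r7c9∈{9}] r7c9 is down to just 9. So r7c9=9.
Step 32. [r1c8∈{8}] r1c8 has the single candidate 8, so r1c8=8.
Step 33. [r1c3∈{7}] nothing but 7 survives at r1c3. So r1c3=7.
Step 34. [r5c8∈{3}] r5c8 has the single candidate 3, so r5c8=3.
Step 35. [r9c1∈{1}] only 1 remains possible at r9c1, so r9c1=1.
Step 36. [r5c3∈{2}] r5c3 has the single candidate 2, so r5c3=2.
Step 37. [r6c4∈{3}] only 3 remains possible at r6c4, so r6c4=3.
Step 38. [r9c6∈{6}] r9c6's peers cover all but 6, so r9c6=6.
Step 39. [r8c5∈{2}] nothing but 2 survives at r8c5. So r8c5=2.
Step 40. [r9c8∈{7}] r9c8 has the single candidate 7. So r9c8=7.
Step 41. [r1c6∈{9}] r1c6's peers cover all but 9, so r1c6=9.
Step 42. [r3c4∈{1}] r3c4 is down to just 1, so r3c4=1.
Step 43. [r4c4∈{6}] r4c4's peers cover all but 6, so r4c4=6.
Step 44. [r2c4∈{5}] r2c4's peers cover all but 5. So r2c4=5.
Step 45. [r2c2∈{2}] nothing but 2 survives at r2c2 ⇒ r2c2=2.
Step 46. [r6c3∈{4}] r6c3 has the single candidate 4, so r6c3=4.
Step 47. [r9c9∈{2}] r9c9's peers cover all but 2, so r9c9=2.
Step 48. [r7c2∈{3}] r7c2 is down to just 3. So r7c2=3.
Step 49. [r5c9∈{1}] r5c9 has the single candidate 1 ⇒ r5c9=1.
Step 50. [r5c6∈{8}] only 8 remains possible at r5c6 ⇒ r5c6=8.
Step 51. [r8c4∈{4}] r8c4 is down to just 4 ⇒ r8c4=4.
Step 52. [r4c7∈{9}] r4c7 has the single candidate 9. So r4c7=9.
Step 53. [r2c7∈{6}] r2c7 is down to just 6, so r2c7=6.

Answer: 5 6 7 2 3 9 1 8 4 / 3 2 1 5 8 4 6 9 7 / 4 8 9 1 6 7 2 5 3 / 8 1 3 6 7 2 9 4 5 / 6 5 2 9 4 8 7 3 1 / 7 9 4 3 5 1 8 2 6 / 2 3 8 7 1 5 4 6 9 / 9 7 6 4 2 3 5 1 8 / 1 4 5 8 9 6 3 7 2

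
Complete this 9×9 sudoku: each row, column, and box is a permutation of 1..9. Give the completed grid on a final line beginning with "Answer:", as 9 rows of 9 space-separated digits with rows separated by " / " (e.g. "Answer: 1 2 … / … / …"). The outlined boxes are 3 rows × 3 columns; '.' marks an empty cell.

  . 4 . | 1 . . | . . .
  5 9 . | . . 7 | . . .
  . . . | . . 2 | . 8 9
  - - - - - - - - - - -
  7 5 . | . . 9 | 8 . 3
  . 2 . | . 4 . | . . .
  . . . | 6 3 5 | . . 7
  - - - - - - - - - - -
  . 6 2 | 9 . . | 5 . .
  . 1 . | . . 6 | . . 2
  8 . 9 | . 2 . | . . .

Step 1. [r9c4∈{3,4,5,7}] r9c4 is the only open cell in row 9 admitting 5. So r9c4=5.
Step 2. [r1c1∈{2,3,6}] col 1 places 2 nowhere but r1c1, so r1c1=2.
Step 3. [r4c5∈{1}] nothing but 1 survives at r4c5, so r4c5=1.
Step 4. [r5c6∈{8}] only 8 remains possible at r5c6, so r5c6=8.
Step 5. [r1c6∈{3}] r1c6's peers cover all but 3, so r1c6=3.
Step 6. [r8c4∈{3,4,7,8}] col 4 places 3 nowhere but r8c4. So r8c4=3.
Step 7. [r8c1∈{4}] r8c1 has the single candidate 4. So r8c1=4.
Step 8. [r8c5∈{7,8}] 8 has one home in row 8: r8c5 ⇒ r8c5=8.
Step 9. [r2c5∈{6}] only 6 remains possible at r2c5 ⇒ r2c5=6.
Step 10. [r7c1∈{3}] r7c1 is down to just 3 ⇒ r7c1=3.
Step 11. [r9c2∈{7}] r9c2 has the single candidate 7 ⇒ r9c2=7.
Step 12. [r1c3∈{6,7,8}] r1c3 is the only open cell in row 1 admitting 8, so r1c3=8.
Step 13. [r3c3∈{1,3,6,7}] across col 3, 7 lands solely at r3c3 ⇒ r3c3=7.
Step 14. [r3c1∈{1,6}] in box 1, 6 fits only at r3c1, so r3c1=6.
Step 15. [r3c7∈{1,3,4}] in row 3, 1 fits only at r3c7. So r3c7=1.
Step 16. [r2c9∈{4}] r2c9's peers cover all but 4. So r2c9=4.
Step 17. [r2c3∈{1,3}] across row 2, 1 lands solely at r2c3, so r2c3=1.
Step 18. [r6c3∈{4}] only 4 remains possible at r6c3, so r6c3=4.
Step 19. [r9c7∈{3,4,6}] r9c7 is the only open cell in col 7 admitting 4. So r9c7=4.
Step 20. [r9c6∈{1}] r9c6's peers cover all but 1, so r9c6=1.
Step 21. [r9c9∈{6}] r9c9's peers cover all but 6. So r9c9=6.
Step 22. [r1c9∈{5}] nothing but 5 survives at r1c9 ⇒ r1c9=5.
Step 23. [r5c9∈{1}] r5c9 has the single candidate 1 ⇒ r5c9=1.
Step 24. [r5c1∈{9}] r5c1 is down to just 9, so r5c1=9.
Step 25. [r5c7∈{6}] only 6 remains possible at r5c7 ⇒ r5c7=6.
Step 26. [r1c7∈{7}] nothing but 7 survives at r1c7 ⇒ r1c7=7.
Step 27. [r8c7∈{9}] r8c7 has the single candidate 9. So r8c7=9.
Step 28. [r6c7∈{2}] nothing but 2 survives at r6c7, so r6c7=2.
Step 29. [r2c8∈{2,3}] across row 2, 2 lands solely at r2c8. So r2c8=2.
Step 30. [r7c8∈{1,7}] in row 7, 1 fits only at r7c8 ⇒ r7c8=1.
Step 31. [r4c4∈{2}] r4c4 is down to just 2. So r4c4=2.
Step 32. [r5c8∈{5}] r5c8 has the single candidate 5 ⇒ r5c8=5.
Step 33. [r8c3∈{5}] r8c3 is down to just 5, so r8c3=5.
Step 34. [r3c5∈{5}] r3c5 has the single candidate 5. So r3c5=5.
Step 35. [r6c8∈{9}] r6c8's peers cover all but 9 ⇒ r6c8=9.
Step 36. [r9c8∈{3}] only 3 remains possible at r9c8, so r9c8=3.
Step 37. [r5c3∈{3}] nothing but 3 survives at r5c3, so r5c3=3.
Step 38. [r6c1∈{1}] nothing but 1 survives at r6c1 ⇒ r6c1=1.
Step 39. [r3c4∈{4}] only 4 remains possible at r3c4, so r3c4=4.
Step 40. [r1c5∈{9}] only 9 remains possible at r1c5, so r1c5=9.
Step 41. [r7c9∈{8}] r7c9's peers cover all but 8. So r7c9=8.
Step 42. [r5c4∈{7}] r5c4 has the single candidate 7. So r5c4=7.
Step 43. [r3c2∈{3}] only 3 remains possible at r3c2 ⇒ r3c2=3.
Step 44. [r4c3∈{6}] r4c3's peers cover all but 6 ⇒ r4c3=6.
Step 45. [r6c2∈{8}] r6c2 is down to just 8. So r6c2=8.
Step 46. [r7c5∈{7}] only 7 remains possible at r7c5, so r7c5=7.
Step 47. [r8c8∈{7}] r8c8 has the single candidate 7, so r8c8=7.
Step 48. [r2c4∈{8}] r2c4 has the single candidate 8, so r2c4=8.
Step 49. [r1c8∈{6}] r1c8's peers cover all but 6. So r1c8=6.
Step 50. [r2c7∈{3}] r2c7 has the single candidate 3, so r2c7=3.
Step 51. [r7c6∈{4}] only 4 remains possible at r7c6, so r7c6=4.
Step 52. [r4c8∈{4}] r4c8 is down to just 4, so r4c8=4.

Answer: 2 4 8 1 9 3 7 6 5 / 5 9 1 8 6 7 3 2 4 / 6 3 7 4 5 2 1 8 9 / 7 5 6 2 1 9 8 4 3 / 9 2 3 7 4 8 6 5 1 / 1 8 4 6 3 5 2 9 7 / 3 6 2 9 7 4 5 1 8 / 4 1 5 3 8 6 9 7 2 / 8 7 9 5 2 1 4 3 6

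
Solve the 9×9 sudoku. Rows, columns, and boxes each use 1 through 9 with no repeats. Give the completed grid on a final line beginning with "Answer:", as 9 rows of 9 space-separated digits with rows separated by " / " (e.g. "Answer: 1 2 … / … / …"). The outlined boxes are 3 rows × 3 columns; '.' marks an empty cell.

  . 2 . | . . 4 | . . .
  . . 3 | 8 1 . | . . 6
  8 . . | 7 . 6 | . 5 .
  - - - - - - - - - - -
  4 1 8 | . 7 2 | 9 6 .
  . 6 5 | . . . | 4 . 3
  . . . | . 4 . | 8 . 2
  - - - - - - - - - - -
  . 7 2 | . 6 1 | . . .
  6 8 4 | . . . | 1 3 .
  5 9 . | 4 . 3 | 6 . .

Step 1. [r1c1∈{1,7,9}] 1 has one home in col 1: r1c1. So r1c1=1.
Step 2. [r3c3∈{9}] r3c3's peers cover all but 9. So r3c3=9.
Step 3. [r2c1∈{7}] r2c1 has the single candidate 7, so r2c1=7.
Step 4. [r9c8∈{2,7,8}] 2 has one home in box 9: r9c8, so r9c8=2.
Step 5. [r6c4∈{1,3,5,6,9}] 6 has one home in row 6: r6c4 ⇒ r6c4=6.
Step 6. [r6c6∈{5,9}] 5 has one home in row 6: r6c6 ⇒ r6c6=5.
Step 7. [r2c6∈{9}] r2c6 is down to just 9. So r2c6=9.
Step 8. [r9c9∈{7,8}] r9c9 is the only open cell in row 9 admitting 7 ⇒ r9c9=7.
Step 9. [r2c8∈{4}] r2c8's peers cover all but 4, so r2c8=4.
Step 10. [r7c9∈{4,5,8,9}] r7c9 is the only open cell in row 7 admitting 4, so r7c9=4.
Step 11. [r3c5∈{2,3}] box 2 places 2 nowhere but r3c5 ⇒ r3c5=2.
Step 12. [r5c8∈{1,7}] in row 5, 7 fits only at r5c8. So r5c8=7.
Step 13. [r1c5∈{3,5}] 3 has one home in col 5: r1c5 ⇒ r1c5=3.
Step 14. [r8c5∈{5,9}] across col 5, 5 lands solely at r8c5. So r8c5=5.
Step 15. [r8c9∈{9}] r8c9's peers cover all but 9, so r8c9=9.
Step 16. [r5c5∈{8,9}] in col 5, 9 fits only at r5c5. So r5c5=9.
Step 17. [r7c1∈{3}] r7c1 has the single candidate 3, so r7c1=3.
Step 18. [r1c8∈{8,9}] in row 1, 9 fits only at r1c8. So r1c8=9.
Step 19. [r8c6∈{7}] nothing but 7 survives at r8c6 ⇒ r8c6=7.
Step 20. [r9c5∈{8}] r9c5 has the single candidate 8, so r9c5=8.
Step 21. [r5c6∈{8}] only 8 remains possible at r5c6 ⇒ r5c6=8.
Step 22. [r9c3∈{1}] only 1 remains possible at r9c3, so r9c3=1.
Step 23. [r7c8∈{8}] r7c8 is down to just 8. So r7c8=8.
Step 24. [r7c4∈{9}] r7c4's peers cover all but 9. So r7c4=9.
Step 25. [r6c8∈{1}] r6c8's peers cover all but 1. So r6c8=1.
Step 26. [r4c4∈{3}] nothing but 3 survives at r4c4, so r4c4=3.
Step 27. [r3c7∈{3}] r3c7 has the single candidate 3 ⇒ r3c7=3.
Step 28. [r1c4∈{5}] r1c4 is down to just 5. So r1c4=5.
Step 29. [r1c3∈{6}] r1c3 has the single candidate 6, so r1c3=6.
Step 30. [r5c4∈{1}] r5c4 has the single candidate 1, so r5c4=1.
Step 31. [r1c9∈{8}] nothing but 8 survives at r1c9 ⇒ r1c9=8.
Step 32. [r3c2∈{4}] r3c2's peers cover all but 4 ⇒ r3c2=4.
Step 33. [r5c1∈{2}] only 2 remains possible at r5c1. So r5c1=2.
Step 34. [r6c2∈{3}] r6c2 is down to just 3. So r6c2=3.
Step 35. [r2c2∈{5}] only 5 remains possible at r2c2 ⇒ r2c2=5.
Step 36. [r7c7∈{5}] r7c7 is down to just 5 ⇒ r7c7=5.
Step 37. [r1c7∈{7}] only 7 remains possible at r1c7, so r1c7=7.
Step 38. [r4c9∈{5}] r4c9 has the single candidate 5 ⇒ r4c9=5.
Step 39. [r8c4∈{2}] r8c4's peers cover all but 2. So r8c4=2.
Step 40. [r2c7∈{2}] r2c7's peers cover all but 2, so r2c7=2.
Step 41. [r3c9∈{1}] nothing but 1 survives at r3c9 ⇒ r3c9=1.
Step 42. [r6c3∈{7}] r6c3 is down to just 7, so r6c3=7.
Step 43. [r6c1∈{9}] r6c1's peers cover all but 9. So r6c1=9.

Answer: 1 2 6 5 3 4 7 9 8 / 7 5 3 8 1 9 2 4 6 / 8 4 9 7 2 6 3 5 1 / 4 1 8 3 7 2 9 6 5 / 2 6 5 1 9 8 4 7 3 / 9 3 7 6 4 5 8 1 2 / 3 7 2 9 6 1 5 8 4 / 6 8 4 2 5 7 1 3 9 / 5 9 1 4 8 3 6 2 7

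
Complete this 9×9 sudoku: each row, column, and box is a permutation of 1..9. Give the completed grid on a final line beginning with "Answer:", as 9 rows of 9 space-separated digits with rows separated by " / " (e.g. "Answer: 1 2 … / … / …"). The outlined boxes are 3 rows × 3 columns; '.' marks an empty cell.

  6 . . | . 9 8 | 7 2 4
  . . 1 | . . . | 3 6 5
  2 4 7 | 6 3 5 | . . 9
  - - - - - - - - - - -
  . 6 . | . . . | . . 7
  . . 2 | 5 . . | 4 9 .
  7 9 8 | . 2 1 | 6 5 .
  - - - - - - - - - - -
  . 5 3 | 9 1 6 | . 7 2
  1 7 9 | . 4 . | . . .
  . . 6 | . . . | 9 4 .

Step 1. [r7c7∈{8}] only 8 remains possible at r7c7 ⇒ r7c7=8.
Step 2. [r8c8∈{3}] nothing but 3 survives at r8c8. So r8c8=3.
Step 3. [r8c6∈{2}] nothing but 2 survives at r8c6 ⇒ r8c6=2.
Step 4. [r4c5∈{8}] only 8 remains possible at r4c5 ⇒ r4c5=8.
Step 5. [r5c1∈{3}] nothing but 3 survives at r5c1. So r5c1=3.
Step 6. [r6c4∈{3,4}] 4 has one home in row 6: r6c4 ⇒ r6c4=4.
Step 7. [r2c5∈{7}] r2c5 has the single candidate 7. So r2c5=7.
Step 8. [r9c1∈{8}] r9c1 has the single candidate 8, so r9c1=8.
Step 9. [r4c8∈{1}] only 1 remains possible at r4c8, so r4c8=1.
Step 10. [r9c4∈{3,7}] across col 4, 7 lands solely at r9c4, so r9c4=7.
Step 11. [r4c1∈{4,5}] 5 has one home in col 1: r4c1 ⇒ r4c1=5.
Step 12. [r4c6∈{3,9}] in row 4, 9 fits only at r4c6, so r4c6=9.
Step 13. [r4c3∈{4}] nothing but 4 survives at r4c3, so r4c3=4.
Step 14. [r4c4∈{3}] r4c4 is down to just 3 ⇒ r4c4=3.
Step 15. [r5c2∈{1}] r5c2's peers cover all but 1 ⇒ r5c2=1.
Step 16. [r9c6∈{3}] r9c6's peers cover all but 3. So r9c6=3.
Step 17. [r8c9∈{6}] r8c9 has the single candidate 6 ⇒ r8c9=6.
Step 18. [r1c2∈{3}] r1c2 has the single candidate 3, so r1c2=3.
Step 19. [r2c6∈{4}] only 4 remains possible at r2c6 ⇒ r2c6=4.
Step 20. [r2c4∈{2}] only 2 remains possible at r2c4, so r2c4=2.
Step 21. [r5c6∈{7}] nothing but 7 survives at r5c6. So r5c6=7.
Step 22. [r1c4∈{1}] r1c4's peers cover all but 1 ⇒ r1c4=1.
Step 23. [r8c7∈{5}] r8c7 is down to just 5, so r8c7=5.
Step 24. [r2c2∈{8}] r2c2 has the single candidate 8, so r2c2=8.
Step 25. [r9c9∈{1}] r9c9 is down to just 1, so r9c9=1.
Step 26. [r7c1∈{4}] r7c1 is down to just 4 ⇒ r7c1=4.
Step 27. [r8c4∈{8}] r8c4 has the single candidate 8 ⇒ r8c4=8.
Step 28. [r4c7∈{2}] r4c7 has the single candidate 2, so r4c7=2.
Step 29. [r3c8∈{8}] only 8 remains possible at r3c8, so r3c8=8.
Step 30. [r9c5∈{5}] r9c5 has the single candidate 5. So r9c5=5.
Step 31. [r1c3∈{5}] r1c3's peers cover all but 5 ⇒ r1c3=5.
Step 32. [r5c9∈{8}] r5c9 has the single candidate 8 ⇒ r5c9=8.
Step 33. [r6c9∈{3}] r6c9's peers cover all but 3, so r6c9=3.
Step 34. [r2c1∈{9}] r2c1 is down to just 9, so r2c1=9.
Step 35. [r5c5∈{6}] r5c5 is down to just 6 ⇒ r5c5=6.
Step 36. [r3c7∈{1}] r3c7 is down to just 1 ⇒ r3c7=1.
Step 37. [r9c2∈{2}] only 2 remains possible at r9c2 ⇒ r9c2=2.

Answer: 6 3 5 1 9 8 7 2 4 / 9 8 1 2 7 4 3 6 5 / 2 4 7 6 3 5 1 8 9 / 5 6 4 3 8 9 2 1 7 / 3 1 2 5 6 7 4 9 8 / 7 9 8 4 2 1 6 5 3 / 4 5 3 9 1 6 8 7 2 / 1 7 9 8 4 2 5 3 6 / 8 2 6 7 5 3 9 4 1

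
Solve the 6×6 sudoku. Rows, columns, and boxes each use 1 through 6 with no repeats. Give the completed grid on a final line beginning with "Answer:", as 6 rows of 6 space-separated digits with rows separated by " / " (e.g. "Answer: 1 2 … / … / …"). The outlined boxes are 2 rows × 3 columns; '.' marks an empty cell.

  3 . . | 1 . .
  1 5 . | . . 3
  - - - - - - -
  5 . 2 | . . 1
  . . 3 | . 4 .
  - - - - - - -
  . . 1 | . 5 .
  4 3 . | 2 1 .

Step 1. [r1c2∈{2,4,6}] across box 1, 2 lands solely at r1c2, so r1c2=2.
Step 2. [r5c2∈{6}] only 6 remains possible at r5c2. So r5c2=6.
Step 3. [r1c5∈{6}] r1c5 is down to just 6, so r1c5=6.
Step 4. [r2c4∈{4}] only 4 remains possible at r2c4 ⇒ r2c4=4.
Step 5. [r3c4∈{3,6}] 6 has one home in row 3: r3c4 ⇒ r3c4=6.
Step 6. [r4c4∈{5}] r4c4's peers cover all but 5. So r4c4=5.
Step 7. [r5c6∈{4}] r5c6's peers cover all but 4, so r5c6=4.
Step 8. [r5c4∈{3}] only 3 remains possible at r5c4 ⇒ r5c4=3.
Step 9. [r3c2∈{4}] r3c2's peers cover all but 4 ⇒ r3c2=4.
Step 10. [r4c1∈{6}] r4c1 is down to just 6. So r4c1=6.
Step 11. [r4c2∈{1}] r4c2's peers cover all but 1. So r4c2=1.
Step 12. [r6c3∈{5}] only 5 remains possible at r6c3 ⇒ r6c3=5.
Step 13. [r1c6∈{5}] nothing but 5 survives at r1c6, so r1c6=5.
Step 14. [r2c3∈{6}] only 6 remains possible at r2c3. So r2c3=6.
Step 15. [r1c3∈{4}] nothing but 4 survives at r1c3. So r1c3=4.
Step 16. [r3c5∈{3}] r3c5 is down to just 3 ⇒ r3c5=3.
Step 17. [r4c6∈{2}] r4c6 has the single candidate 2, so r4c6=2.
Step 18. [r2c5∈{2}] nothing but 2 survives at r2c5. So r2c5=2.
Step 19. [r5c1∈{2}] nothing but 2 survives at r5c1, so r5c1=2.
Step 20. [r6c6∈{6}] nothing but 6 survives at r6c6. So r6c6=6.

Answer: 3 2 4 1 6 5 / 1 5 6 4 2 3 / 5 4 2 6 3 1 / 6 1 3 5 4 2 / 2 6 1 3 5 4 / 4 3 5 2 1 6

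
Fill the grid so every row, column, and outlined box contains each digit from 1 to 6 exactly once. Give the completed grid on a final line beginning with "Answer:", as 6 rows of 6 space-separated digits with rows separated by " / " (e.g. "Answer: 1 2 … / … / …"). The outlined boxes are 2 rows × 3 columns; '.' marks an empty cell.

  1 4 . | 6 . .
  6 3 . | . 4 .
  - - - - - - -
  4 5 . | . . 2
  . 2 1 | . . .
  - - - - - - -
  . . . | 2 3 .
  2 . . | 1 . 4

Step 1. [r2c4∈{5}] nothing but 5 survives at r2c4 ⇒ r2c4=5.
Step 2. [r3c3∈{3,6}] across box 3, 6 lands solely at r3c3 ⇒ r3c3=6.
Step 3. [r5c1∈{5}] nothing but 5 survives at r5c1, so r5c1=5.
Step 4. [r5c6∈{6}] nothing but 6 survives at r5c6, so r5c6=6.
Step 5. [r4c6∈{3,5}] in col 6, 5 fits only at r4c6, so r4c6=5.
Step 6. [r2c3∈{2}] r2c3 is down to just 2 ⇒ r2c3=2.
Step 7. [r4c4∈{3,4}] r4c4 is the only open cell in row 4 admitting 4. So r4c4=4.
Step 8. [r5c2∈{1}] r5c2 is down to just 1 ⇒ r5c2=1.
Step 9. [r3c5∈{1}] r3c5 is down to just 1, so r3c5=1.
Step 10. [r4c1∈{3}] only 3 remains possible at r4c1. So r4c1=3.
Step 11. [r1c6∈{3}] only 3 remains possible at r1c6, so r1c6=3.
Step 12. [r4c5∈{6}] r4c5 is down to just 6. So r4c5=6.
Step 13. [r6c2∈{6}] r6c2 has the single candidate 6 ⇒ r6c2=6.
Step 14. [r6c5∈{5}] r6c5 has the single candidate 5. So r6c5=5.
Step 15. [r2c6∈{1}] r2c6's peers cover all but 1. So r2c6=1.
Step 16. [r1c5∈{2}] only 2 remains possible at r1c5, so r1c5=2.
Step 17. [r6c3∈{3}] r6c3's peers cover all but 3. So r6c3=3.
Step 18. [r1c3∈{5}] r1c3 has the single candidate 5, so r1c3=5.
Step 19. [r5c3∈{4}] r5c3 is down to just 4 ⇒ r5c3=4.
Step 20. [r3c4∈{3}] r3c4 has the single candidate 3. So r3c4=3.

Answer: 1 4 5 6 2 3 / 6 3 2 5 4 1 / 4 5 6 3 1 2 / 3 2 1 4 6 5 / 5 1 4 2 3 6 / 2 6 3 1 5 4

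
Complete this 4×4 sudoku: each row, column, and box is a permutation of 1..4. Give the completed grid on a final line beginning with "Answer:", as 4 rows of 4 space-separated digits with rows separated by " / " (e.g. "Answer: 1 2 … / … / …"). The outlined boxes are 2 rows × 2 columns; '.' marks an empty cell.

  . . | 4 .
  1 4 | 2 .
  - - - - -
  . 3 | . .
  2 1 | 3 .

Step 1. [r3c4∈{1,2,4}] 2 has one home in row 3: r3c4 ⇒ r3c4=2.
Step 2. [r2c4∈{3}] nothing but 3 survives at r2c4. So r2c4=3.
Step 3. [r1c1∈{3}] only 3 remains possible at r1c1, so r1c1=3.
Step 4. [r4c4∈{4}] r4c4 has the single candidate 4 ⇒ r4c4=4.
Step 5. [r3c3∈{1}] only 1 remains possible at r3c3. So r3c3=1.
Step 6. [r3c1∈{4}] r3c1 has the single candidate 4 ⇒ r3c1=4.
Step 7. [r1c4∈{1}] r1c4 has the single candidate 1. So r1c4=1.
Step 8. [r1c2∈{2}] r1c2 is down to just 2 ⇒ r1c2=2.

Answer: 3 2 4 1 / 1 4 2 3 / 4 3 1 2 / 2 1 3 4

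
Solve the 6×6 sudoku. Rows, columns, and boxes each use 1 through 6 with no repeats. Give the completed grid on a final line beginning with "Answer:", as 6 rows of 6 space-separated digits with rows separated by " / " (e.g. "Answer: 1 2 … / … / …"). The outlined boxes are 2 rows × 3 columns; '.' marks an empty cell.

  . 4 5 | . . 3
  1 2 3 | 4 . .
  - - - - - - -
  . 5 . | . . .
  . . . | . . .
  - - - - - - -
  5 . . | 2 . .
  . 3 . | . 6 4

Step 1. [r5c6∈{1}] r5c6 has the single candidate 1, so r5c6=1.
Step 2. [r4c2∈{1,6}] in col 2, 1 fits only at r4c2. So r4c2=1.
Step 3. [r2c6∈{5,6}] 6 has one home in row 2: r2c6, so r2c6=6.
Step 4. [r3c6∈{2}] r3c6 has the single candidate 2 ⇒ r3c6=2.
Step 5. [r5c3∈{4,6}] row 5 places 4 nowhere but r5c3 ⇒ r5c3=4.
Step 6. [r3c3∈{6}] r3c3 is down to just 6, so r3c3=6.
Step 7. [r5c5∈{3}] r5c5 is down to just 3, so r5c5=3.
Step 8. [r4c6∈{5}] only 5 remains possible at r4c6 ⇒ r4c6=5.
Step 9. [r6c1∈{2}] only 2 remains possible at r6c1, so r6c1=2.
Step 10. [r1c4∈{1}] r1c4 is down to just 1. So r1c4=1.
Step 11. [r4c5∈{4}] only 4 remains possible at r4c5 ⇒ r4c5=4.
Step 12. [r4c1∈{3}] r4c1's peers cover all but 3 ⇒ r4c1=3.
Step 13. [r4c4∈{6}] only 6 remains possible at r4c4 ⇒ r4c4=6.
Step 14. [r1c1∈{6}] only 6 remains possible at r1c1, so r1c1=6.
Step 15. [r6c3∈{1}] r6c3 has the single candidate 1, so r6c3=1.
Step 16. [r2c5∈{5}] only 5 remains possible at r2c5, so r2c5=5.
Step 17. [r5c2∈{6}] r5c2 has the single candidate 6 ⇒ r5c2=6.
Step 18. [r4c3∈{2}] nothing but 2 survives at r4c3 ⇒ r4c3=2.
Step 19. [r3c5∈{1}] r3c5 has the single candidate 1, so r3c5=1.
Step 20. [r1c5∈{2}] r1c5's peers cover all but 2 ⇒ r1c5=2.
Step 21. [r6c4∈{5}] only 5 remains possible at r6c4, so r6c4=5.
Step 22. [r3c1∈{4}] r3c1 has the single candidate 4. So r3c1=4.
Step 23. [r3c4∈{3}] r3c4 is down to just 3. So r3c4=3.

Answer: 6 4 5 1 2 3 / 1 2 3 4 5 6 / 4 5 6 3 1 2 / 3 1 2 6 4 5 / 5 6 4 2 3 1 / 2 3 1 5 6 4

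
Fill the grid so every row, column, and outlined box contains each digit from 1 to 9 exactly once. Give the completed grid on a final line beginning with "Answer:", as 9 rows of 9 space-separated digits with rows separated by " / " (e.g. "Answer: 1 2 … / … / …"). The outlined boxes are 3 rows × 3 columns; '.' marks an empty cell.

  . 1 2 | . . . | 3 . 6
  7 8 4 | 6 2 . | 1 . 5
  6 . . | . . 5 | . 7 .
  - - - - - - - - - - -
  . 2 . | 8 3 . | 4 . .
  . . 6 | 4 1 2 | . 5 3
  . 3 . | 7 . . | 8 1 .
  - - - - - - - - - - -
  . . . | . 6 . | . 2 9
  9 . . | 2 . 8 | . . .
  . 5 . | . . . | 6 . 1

Step 1. [r1c4∈{9}] r1c4's peers cover all but 9 ⇒ r1c4=9.
Step 2. [r9c4∈{3}] r9c4 is down to just 3 ⇒ r9c4=3.
Step 3. [r8c3∈{1,3,7}] in row 8, 1 fits only at r8c3. So r8c3=1.
Step 4. [r9c8∈{4,8}] 8 has one home in box 9: r9c8, so r9c8=8.
Step 5. [r9c3∈{7}] only 7 remains possible at r9c3, so r9c3=7.
Step 6. [r7c2∈{4}] only 4 remains possible at r7c2, so r7c2=4.
Step 7. [r6c5∈{5,9}] r6c5 is the only open cell in box 5 admitting 5, so r6c5=5.
Step 8. [r6c3∈{9}] r6c3 has the single candidate 9. So r6c3=9.
Step 9. [r1c8∈{4}] only 4 remains possible at r1c8, so r1c8=4.
Step 10. [r5c7∈{7,9}] r5c7 is the only open cell in row 5 admitting 9. So r5c7=9.
Step 11. [r3c5∈{4,8}] r3c5 is the only open cell in row 3 admitting 4, so r3c5=4.
Step 12. [r8c5∈{7}] r8c5's peers cover all but 7, so r8c5=7.
Step 13. [r7c3∈{3,8}] across col 3, 8 lands solely at r7c3. So r7c3=8.
Step 14. [r7c4∈{1,5}] across col 4, 5 lands solely at r7c4, so r7c4=5.
Step 15. [r4c6∈{6,9}] r4c6 is the only open cell in row 4 admitting 9, so r4c6=9.
Step 16. [r3c7∈{2}] r3c7 is down to just 2. So r3c7=2.
Step 17. [r4c1∈{1,5}] in row 4, 1 fits only at r4c1 ⇒ r4c1=1.
Step 18. [r2c8∈{9}] nothing but 9 survives at r2c8, so r2c8=9.
Step 19. [r3c3∈{3}] r3c3 is down to just 3 ⇒ r3c3=3.
Step 20. [r2c6∈{3}] only 3 remains possible at r2c6. So r2c6=3.
Step 21. [r9c1∈{2}] r9c1 is down to just 2 ⇒ r9c1=2.
Step 22. [r1c5∈{8}] r1c5 is down to just 8, so r1c5=8.
Step 23. [r6c1∈{4}] r6c1 is down to just 4, so r6c1=4.
Step 24. [r8c9∈{4}] only 4 remains possible at r8c9 ⇒ r8c9=4.
Step 25. [r3c2∈{9}] r3c2 is down to just 9 ⇒ r3c2=9.
Step 26. [r3c4∈{1}] only 1 remains possible at r3c4. So r3c4=1.
Step 27. [r4c9∈{7}] r4c9 has the single candidate 7 ⇒ r4c9=7.
Step 28. [r4c3∈{5}] nothing but 5 survives at r4c3 ⇒ r4c3=5.
Step 29. [r1c1∈{5}] r1c1 has the single candidate 5 ⇒ r1c1=5.
Step 30. [r9c5∈{9}] r9c5's peers cover all but 9, so r9c5=9.
Step 31. [r6c6∈{6}] r6c6's peers cover all but 6, so r6c6=6.
Step 32. [r8c8∈{3}] only 3 remains possible at r8c8, so r8c8=3.
Step 33. [r8c2∈{6}] r8c2 is down to just 6, so r8c2=6.
Step 34. [r7c1∈{3}] r7c1 has the single candidate 3. So r7c1=3.
Step 35. [r7c6∈{1}] only 1 remains possible at r7c6, so r7c6=1.
Step 36. [r5c2∈{7}] r5c2 is down to just 7, so r5c2=7.
Step 37. [r7c7∈{7}] r7c7 has the single candidate 7, so r7c7=7.
Step 38. [r8c7∈{5}] r8c7 is down to just 5. So r8c7=5.
Step 39. [r9c6∈{4}] r9c6's peers cover all but 4, so r9c6=4.
Step 40. [r3c9∈{8}] r3c9's peers cover all but 8. So r3c9=8.
Step 41. [r4c8∈{6}] only 6 remains possible at r4c8. So r4c8=6.
Step 42. [r5c1∈{8}] nothing but 8 survives at r5c1 ⇒ r5c1=8.
Step 43. [r1c6∈{7}] r1c6 is down to just 7 ⇒ r1c6=7.
Step 44. [r6c9∈{2}] nothing but 2 survives at r6c9 ⇒ r6c9=2.

Answer: 5 1 2 9 8 7 3 4 6 / 7 8 4 6 2 3 1 9 5 / 6 9 3 1 4 5 2 7 8 / 1 2 5 8 3 9 4 6 7 / 8 7 6 4 1 2 9 5 3 / 4 3 9 7 5 6 8 1 2 / 3 4 8 5 6 1 7 2 9 / 9 6 1 2 7 8 5 3 4 / 2 5 7 3 9 4 6 8 1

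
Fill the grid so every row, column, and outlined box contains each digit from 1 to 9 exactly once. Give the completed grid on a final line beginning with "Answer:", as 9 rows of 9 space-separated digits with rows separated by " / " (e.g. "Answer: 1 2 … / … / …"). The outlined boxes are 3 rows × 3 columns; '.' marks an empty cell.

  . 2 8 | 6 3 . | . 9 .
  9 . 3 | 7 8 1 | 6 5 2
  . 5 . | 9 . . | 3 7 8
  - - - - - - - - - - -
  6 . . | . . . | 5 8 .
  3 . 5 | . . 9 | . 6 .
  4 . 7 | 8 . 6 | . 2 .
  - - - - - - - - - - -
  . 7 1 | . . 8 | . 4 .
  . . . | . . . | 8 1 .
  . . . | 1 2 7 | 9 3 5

Step 1. [r6c7∈{1}] only 1 remains possible at r6c7, so r6c7=1.
Step 2. [r3c5∈{4}] r3c5 has the single candidate 4. So r3c5=4.
Step 3. [r8c2∈{3,4,6,9}] across col 2, 3 lands solely at r8c2 ⇒ r8c2=3.
Step 4. [r8c3∈{2,4,6,9}] across box 7, 9 lands solely at r8c3. So r8c3=9.
Step 5. [r4c6∈{2,3,4}] across col 6, 3 lands solely at r4c6. So r4c6=3.
Step 6. [r5c7∈{4,7}] r5c7 is the only open cell in col 7 admitting 7 ⇒ r5c7=7.
Step 7. [r9c2∈{4,6,8}] r9c2 is the only open cell in col 2 admitting 6. So r9c2=6.
Step 8. [r5c9∈{4}] r5c9 has the single candidate 4. So r5c9=4.
Step 9. [r6c2∈{9}] r6c2 is down to just 9 ⇒ r6c2=9.
Step 10. [r5c5∈{1}] r5c5's peers cover all but 1 ⇒ r5c5=1.
Step 11. [r7c5∈{5,6,9}] r7c5 is the only open cell in row 7 admitting 9 ⇒ r7c5=9.
Step 12. [r4c4∈{2,4}] in row 4, 4 fits only at r4c4. So r4c4=4.
Step 13. [r8c4∈{5}] nothing but 5 survives at r8c4 ⇒ r8c4=5.
Step 14. [r3c1∈{1}] r3c1 has the single candidate 1, so r3c1=1.
Step 15. [r8c1∈{2}] r8c1 is down to just 2 ⇒ r8c1=2.
Step 16. [r8c5∈{6}] r8c5 is down to just 6 ⇒ r8c5=6.
Step 17. [r4c2∈{1}] nothing but 1 survives at r4c2 ⇒ r4c2=1.
Step 18. [r7c1∈{5}] r7c1 has the single candidate 5, so r7c1=5.
Step 19. [r6c9∈{3}] r6c9's peers cover all but 3, so r6c9=3.
Step 20. [r1c9∈{1}] only 1 remains possible at r1c9. So r1c9=1.
Step 21. [r4c9∈{9}] r4c9 has the single candidate 9 ⇒ r4c9=9.
Step 22. [r4c5∈{7}] only 7 remains possible at r4c5 ⇒ r4c5=7.
Step 23. [r1c1∈{7}] r1c1's peers cover all but 7, so r1c1=7.
Step 24. [r8c9∈{7}] r8c9 is down to just 7. So r8c9=7.
Step 25. [r7c7∈{2}] r7c7 has the single candidate 2 ⇒ r7c7=2.
Step 26. [r9c3∈{4}] only 4 remains possible at r9c3 ⇒ r9c3=4.
Step 27. [r3c6∈{2}] only 2 remains possible at r3c6 ⇒ r3c6=2.
Step 28. [r1c6∈{5}] r1c6 has the single candidate 5, so r1c6=5.
Step 29. [r8c6∈{4}] nothing but 4 survives at r8c6 ⇒ r8c6=4.
Step 30. [r5c4∈{2}] r5c4 is down to just 2, so r5c4=2.
Step 31. [r7c4∈{3}] r7c4's peers cover all but 3. So r7c4=3.
Step 32. [r2c2∈{4}] r2c2 is down to just 4. So r2c2=4.
Step 33. [r3c3∈{6}] only 6 remains possible at r3c3. So r3c3=6.
Step 34. [r1c7∈{4}] nothing but 4 survives at r1c7. So r1c7=4.
Step 35. [r9c1∈{8}] nothing but 8 survives at r9c1, so r9c1=8.
Step 36. [r4c3∈{2}] r4c3 has the single candidate 2. So r4c3=2.
Step 37. [r5c2∈{8}] r5c2 has the single candidate 8, so r5c2=8.
Step 38. [r7c9∈{6}] r7c9's peers cover all but 6 ⇒ r7c9=6.
Step 39. [r6c5∈{5}] only 5 remains possible at r6c5 ⇒ r6c5=5.

Answer: 7 2 8 6 3 5 4 9 1 / 9 4 3 7 8 1 6 5 2 / 1 5 6 9 4 2 3 7 8 / 6 1 2 4 7 3 5 8 9 / 3 8 5 2 1 9 7 6 4 / 4 9 7 8 5 6 1 2 3 / 5 7 1 3 9 8 2 4 6 / 2 3 9 5 6 4 8 1 7 / 8 6 4 1 2 7 9 3 5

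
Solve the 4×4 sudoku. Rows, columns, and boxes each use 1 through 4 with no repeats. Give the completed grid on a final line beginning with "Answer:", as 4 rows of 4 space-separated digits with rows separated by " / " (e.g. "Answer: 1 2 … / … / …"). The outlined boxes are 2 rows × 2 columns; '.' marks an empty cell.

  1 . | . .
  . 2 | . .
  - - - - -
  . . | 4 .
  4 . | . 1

Step 1. [r2c1∈{3}] nothing but 3 survives at r2c1, so r2c1=3.
Step 2. [r4c3∈{2,3}] row 4 places 2 nowhere but r4c3 ⇒ r4c3=2.
Step 3. [r3c4∈{3}] r3c4's peers cover all but 3, so r3c4=3.
Step 4. [r1c4∈{2,4}] across row 1, 2 lands solely at r1c4, so r1c4=2.
Step 5. [r1c3∈{3}] r1c3's peers cover all but 3 ⇒ r1c3=3.
Step 6. [r3c2∈{1}] r3c2's peers cover all but 1 ⇒ r3c2=1.
Step 7. [r2c4∈{4}] r2c4's peers cover all but 4 ⇒ r2c4=4.
Step 8. [r4c2∈{3}] nothing but 3 survives at r4c2, so r4c2=3.
Step 9. [r1c2∈{4}] r1c2 has the single candidate 4. So r1c2=4.
Step 10. [r3c1∈{2}] only 2 remains possible at r3c1, so r3c1=2.
Step 11. [r2c3∈{1}] r2c3 is down to just 1. So r2c3=1.

Answer: 1 4 3 2 / 3 2 1 4 / 2 1 4 3 / 4 3 2 1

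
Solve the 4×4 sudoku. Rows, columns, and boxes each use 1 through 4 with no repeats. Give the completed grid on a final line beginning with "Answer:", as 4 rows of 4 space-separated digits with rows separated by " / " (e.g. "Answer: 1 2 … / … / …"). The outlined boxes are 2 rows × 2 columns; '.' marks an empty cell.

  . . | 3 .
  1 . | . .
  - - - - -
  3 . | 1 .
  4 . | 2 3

Step 1. [r2c3∈{4}] only 4 remains possible at r2c3, so r2c3=4.
Step 2. [r1c1∈{2}] r1c1 is down to just 2 ⇒ r1c1=2.
Step 3. [r2c4∈{2}] r2c4's peers cover all but 2 ⇒ r2c4=2.
Step 4. [r1c4∈{1}] r1c4 has the single candidate 1. So r1c4=1.
Step 5. [r4c2∈{1}] nothing but 1 survives at r4c2, so r4c2=1.
Step 6. [r3c4∈{4}] r3c4's peers cover all but 4 ⇒ r3c4=4.
Step 7. [r1c2∈{4}] nothing but 4 survives at r1c2, so r1c2=4.
Step 8. [r2c2∈{3}] only 3 remains possible at r2c2 ⇒ r2c2=3.
Step 9. [r3c2∈{2}] only 2 remains possible at r3c2 ⇒ r3c2=2.

Answer: 2 4 3 1 / 1 3 4 2 / 3 2 1 4 / 4 1 2 3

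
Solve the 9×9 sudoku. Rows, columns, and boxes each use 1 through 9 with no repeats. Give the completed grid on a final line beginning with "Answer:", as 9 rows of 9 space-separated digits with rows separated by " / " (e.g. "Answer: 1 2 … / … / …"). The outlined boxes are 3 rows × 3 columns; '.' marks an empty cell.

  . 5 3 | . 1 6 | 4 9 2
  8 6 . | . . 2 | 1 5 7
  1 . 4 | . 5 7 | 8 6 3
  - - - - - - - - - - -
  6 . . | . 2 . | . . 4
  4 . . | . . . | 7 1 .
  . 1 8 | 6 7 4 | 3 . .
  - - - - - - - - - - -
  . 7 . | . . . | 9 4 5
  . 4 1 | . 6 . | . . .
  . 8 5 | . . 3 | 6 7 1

Step 1. [r3c4∈{9}] r3c4's peers cover all but 9, so r3c4=9.
Step 2. [r7c5∈{8}] nothing but 8 survives at r7c5 ⇒ r7c5=8.
Step 3. [r4c8∈{8}] r4c8 has the single candidate 8. So r4c8=8.
Step 4. [r8c7∈{2}] nothing but 2 survives at r8c7. So r8c7=2.
Step 5. [r5c6∈{5,8,9}] 8 has one home in col 6: r5c6 ⇒ r5c6=8.
Step 6. [r5c4∈{3,5}] 5 has one home in row 5: r5c4, so r5c4=5.
Step 7. [r7c1∈{2,3}] row 7 places 3 nowhere but r7c1. So r7c1=3.
Step 8. [r8c1∈{9}] only 9 remains possible at r8c1, so r8c1=9.
Step 9. [r4c6∈{1,9}] across col 6, 9 lands solely at r4c6 ⇒ r4c6=9.
Step 10. [r5c2∈{2,3,9}] col 2 places 9 nowhere but r5c2. So r5c2=9.
Step 11. [r9c1∈{2}] only 2 remains possible at r9c1. So r9c1=2.
Step 12. [r4c4∈{1,3}] r4c4 is the only open cell in row 4 admitting 1, so r4c4=1.
Step 13. [r9c4∈{4}] r9c4 has the single candidate 4, so r9c4=4.
Step 14. [r2c4∈{3}] nothing but 3 survives at r2c4. So r2c4=3.
Step 15. [r6c8∈{2}] nothing but 2 survives at r6c8. So r6c8=2.
Step 16. [r9c5∈{9}] nothing but 9 survives at r9c5 ⇒ r9c5=9.
Step 17. [r4c7∈{5}] r4c7 has the single candidate 5 ⇒ r4c7=5.
Step 18. [r1c1∈{7}] r1c1 has the single candidate 7. So r1c1=7.
Step 19. [r7c6∈{1}] r7c6's peers cover all but 1. So r7c6=1.
Step 20. [r3c2∈{2}] only 2 remains possible at r3c2, so r3c2=2.
Step 21. [r7c4∈{2}] r7c4 has the single candidate 2. So r7c4=2.
Step 22. [r1c4∈{8}] r1c4 has the single candidate 8, so r1c4=8.
Step 23. [r6c1∈{5}] r6c1 is down to just 5, so r6c1=5.
Step 24. [r2c5∈{4}] only 4 remains possible at r2c5. So r2c5=4.
Step 25. [r4c3∈{7}] r4c3 is down to just 7. So r4c3=7.
Step 26. [r5c5∈{3}] r5c5's peers cover all but 3, so r5c5=3.
Step 27. [r6c9∈{9}] r6c9's peers cover all but 9. So r6c9=9.
Step 28. [r8c6∈{5}] r8c6 is down to just 5, so r8c6=5.
Step 29. [r8c9∈{8}] r8c9 has the single candidate 8, so r8c9=8.
Step 30. [r8c4∈{7}] r8c4's peers cover all but 7. So r8c4=7.
Step 31. [r7c3∈{6}] r7c3's peers cover all but 6, so r7c3=6.
Step 32. [r5c3∈{2}] nothing but 2 survives at r5c3. So r5c3=2.
Step 33. [r2c3∈{9}] only 9 remains possible at r2c3. So r2c3=9.
Step 34. [r8c8∈{3}] r8c8 is down to just 3, so r8c8=3.
Step 35. [r4c2∈{3}] r4c2's peers cover all but 3, so r4c2=3.
Step 36. [r5c9∈{6}] r5c9 is down to just 6. So r5c9=6.

Answer: 7 5 3 8 1 6 4 9 2 / 8 6 9 3 4 2 1 5 7 / 1 2 4 9 5 7 8 6 3 / 6 3 7 1 2 9 5 8 4 / 4 9 2 5 3 8 7 1 6 / 5 1 8 6 7 4 3 2 9 / 3 7 6 2 8 1 9 4 5 / 9 4 1 7 6 5 2 3 8 / 2 8 5 4 9 3 6 7 1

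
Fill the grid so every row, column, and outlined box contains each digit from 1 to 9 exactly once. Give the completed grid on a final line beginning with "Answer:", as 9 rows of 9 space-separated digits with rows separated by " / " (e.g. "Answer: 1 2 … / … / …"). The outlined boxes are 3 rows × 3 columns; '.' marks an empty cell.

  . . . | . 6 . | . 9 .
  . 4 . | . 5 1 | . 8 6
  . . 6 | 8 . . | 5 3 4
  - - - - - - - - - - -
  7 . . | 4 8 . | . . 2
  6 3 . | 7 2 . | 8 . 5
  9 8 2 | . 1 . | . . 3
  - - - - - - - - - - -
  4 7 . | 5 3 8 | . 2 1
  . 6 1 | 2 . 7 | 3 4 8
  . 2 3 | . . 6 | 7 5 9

Step 1. [r4c2∈{1,5}] 1 has one home in box 4: r4c2. So r4c2=1.
Step 2. [r2c4∈{3,9}] col 4 places 9 nowhere but r2c4, so r2c4=9.
Step 3. [r4c6∈{3,5,9}] row 4 places 3 nowhere but r4c6 ⇒ r4c6=3.
Step 4. [r4c8∈{6}] only 6 remains possible at r4c8 ⇒ r4c8=6.
Step 5. [r1c3∈{5,7,8}] r1c3 is the only open cell in col 3 admitting 8 ⇒ r1c3=8.
Step 6. [r3c1∈{1,2}] across row 3, 1 lands solely at r3c1, so r3c1=1.
Step 7. [r2c7∈{2}] r2c7's peers cover all but 2, so r2c7=2.
Step 8. [r1c1∈{2,3,5}] 2 has one home in col 1: r1c1, so r1c1=2.
Step 9. [r1c7∈{1}] only 1 remains possible at r1c7. So r1c7=1.
Step 10. [r3c5∈{7}] r3c5 has the single candidate 7. So r3c5=7.
Step 11. [r2c3∈{7}] only 7 remains possible at r2c3. So r2c3=7.
Step 12. [r3c6∈{2}] nothing but 2 survives at r3c6. So r3c6=2.
Step 13. [r7c3∈{9}] r7c3 is down to just 9. So r7c3=9.
Step 14. [r1c2∈{5}] r1c2 is down to just 5, so r1c2=5.
Step 15. [r2c1∈{3}] nothing but 3 survives at r2c1. So r2c1=3.
Step 16. [r5c3∈{4}] r5c3 is down to just 4 ⇒ r5c3=4.
Step 17. [r6c8∈{7}] only 7 remains possible at r6c8, so r6c8=7.
Step 18. [r1c6∈{4}] nothing but 4 survives at r1c6, so r1c6=4.
Step 19. [r9c1∈{8}] only 8 remains possible at r9c1. So r9c1=8.
Step 20. [r3c2∈{9}] r3c2 is down to just 9. So r3c2=9.
Step 21. [r9c5∈{4}] r9c5 is down to just 4. So r9c5=4.
Step 22. [r6c7∈{4}] only 4 remains possible at r6c7, so r6c7=4.
Step 23. [r6c4∈{6}] nothing but 6 survives at r6c4 ⇒ r6c4=6.
Step 24. [r6c6∈{5}] r6c6's peers cover all but 5. So r6c6=5.
Step 25. [r8c5∈{9}] r8c5's peers cover all but 9 ⇒ r8c5=9.
Step 26. [r9c4∈{1}] r9c4's peers cover all but 1. So r9c4=1.
Step 27. [r8c1∈{5}] r8c1 is down to just 5. So r8c1=5.
Step 28. [r1c4∈{3}] nothing but 3 survives at r1c4. So r1c4=3.
Step 29. [r7c7∈{6}] r7c7's peers cover all but 6 ⇒ r7c7=6.
Step 30. [r4c7∈{9}] r4c7's peers cover all but 9 ⇒ r4c7=9.
Step 31. [r1c9∈{7}] r1c9 is down to just 7. So r1c9=7.
Step 32. [r5c8∈{1}] nothing but 1 survives at r5c8, so r5c8=1.
Step 33. [r5c6∈{9}] r5c6 is down to just 9 ⇒ r5c6=9.
Step 34. [r4c3∈{5}] only 5 remains possible at r4c3, so r4c3=5.

Answer: 2 5 8 3 6 4 1 9 7 / 3 4 7 9 5 1 2 8 6 / 1 9 6 8 7 2 5 3 4 / 7 1 5 4 8 3 9 6 2 / 6 3 4 7 2 9 8 1 5 / 9 8 2 6 1 5 4 7 3 / 4 7 9 5 3 8 6 2 1 / 5 6 1 2 9 7 3 4 8 / 8 2 3 1 4 6 7 5 9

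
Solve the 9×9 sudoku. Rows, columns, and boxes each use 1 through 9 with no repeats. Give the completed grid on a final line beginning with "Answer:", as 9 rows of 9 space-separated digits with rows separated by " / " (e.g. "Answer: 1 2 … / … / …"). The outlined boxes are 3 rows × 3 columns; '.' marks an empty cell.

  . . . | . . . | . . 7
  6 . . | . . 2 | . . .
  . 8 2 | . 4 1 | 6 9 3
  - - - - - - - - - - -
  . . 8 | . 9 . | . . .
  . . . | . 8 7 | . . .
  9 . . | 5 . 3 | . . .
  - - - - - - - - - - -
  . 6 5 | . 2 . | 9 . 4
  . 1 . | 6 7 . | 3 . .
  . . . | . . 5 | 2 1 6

Step 1. [r9c5∈{3}] r9c5's peers cover all but 3. So r9c5=3.
Step 2. [r3c1∈{5,7}] 5 has one home in row 3: r3c1. So r3c1=5.
Step 3. [r6c5∈{1,6}] across col 5, 1 lands solely at r6c5, so r6c5=1.
Step 4. [r7c6∈{8}] r7c6 has the single candidate 8. So r7c6=8.
Step 5. [r1c8∈{2,4,5,8}] across row 1, 2 lands solely at r1c8. So r1c8=2.
Step 6. [r7c1∈{3,7}] 3 has one home in row 7: r7c1, so r7c1=3.
Step 7. [r8c1∈{2,4,8}] row 8 places 2 nowhere but r8c1, so r8c1=2.
Step 8. [r2c5∈{5}] r2c5 has the single candidate 5. So r2c5=5.
Step 9. [r1c7∈{1,4,5,8}] in row 1, 5 fits only at r1c7. So r1c7=5.
Step 10. [r4c6∈{4,6}] 6 has one home in box 5: r4c6, so r4c6=6.
Step 11. [r1c6∈{9}] r1c6 has the single candidate 9 ⇒ r1c6=9.
Step 12. [r8c3∈{4,9}] r8c3 is the only open cell in row 8 admitting 9, so r8c3=9.
Step 13. [r2c2∈{3,4,7,9}] across row 2, 9 lands solely at r2c2 ⇒ r2c2=9.
Step 14. [r2c3∈{1,3,4,7}] in box 1, 7 fits only at r2c3. So r2c3=7.
Step 15. [r9c3∈{4}] r9c3 is down to just 4. So r9c3=4.
Step 16. [r5c9∈{1,2,5,9}] row 5 places 9 nowhere but r5c9, so r5c9=9.
Step 17. [r9c2∈{7}] r9c2 is down to just 7 ⇒ r9c2=7.
Step 18. [r4c1∈{1,4,7}] r4c1 is the only open cell in col 1 admitting 7 ⇒ r4c1=7.
Step 19. [r6c7∈{4,7,8}] col 7 places 7 nowhere but r6c7 ⇒ r6c7=7.
Step 20. [r2c7∈{1,4,8}] col 7 places 8 nowhere but r2c7, so r2c7=8.
Step 21. [r2c8∈{4}] r2c8's peers cover all but 4 ⇒ r2c8=4.
Step 22. [r6c2∈{2,4}] 4 has one home in row 6: r6c2, so r6c2=4.
Step 23. [r1c2∈{3}] r1c2's peers cover all but 3 ⇒ r1c2=3.
Step 24. [r5c3∈{1,3,6}] across col 3, 3 lands solely at r5c3. So r5c3=3.
Step 25. [r6c9∈{2,8}] in row 6, 2 fits only at r6c9 ⇒ r6c9=2.
Step 26. [r8c9∈{5,8}] r8c9 is the only open cell in col 9 admitting 8. So r8c9=8.
Step 27. [r4c9∈{1,5}] 5 has one home in col 9: r4c9 ⇒ r4c9=5.
Step 28. [r4c2∈{2}] r4c2's peers cover all but 2, so r4c2=2.
Step 29. [r5c1∈{1}] r5c1 has the single candidate 1, so r5c1=1.
Step 30. [r5c7∈{4}] r5c7 is down to just 4 ⇒ r5c7=4.
Step 31. [r6c3∈{6}] r6c3 is down to just 6 ⇒ r6c3=6.
Step 32. [r8c8∈{5}] r8c8 is down to just 5. So r8c8=5.
Step 33. [r3c4∈{7}] nothing but 7 survives at r3c4, so r3c4=7.
Step 34. [r2c4∈{3}] nothing but 3 survives at r2c4, so r2c4=3.
Step 35. [r1c5∈{6}] r1c5 has the single candidate 6 ⇒ r1c5=6.
Step 36. [r2c9∈{1}] only 1 remains possible at r2c9, so r2c9=1.
Step 37. [r5c8∈{6}] r5c8's peers cover all but 6. So r5c8=6.
Step 38. [r5c2∈{5}] r5c2 has the single candidate 5 ⇒ r5c2=5.
Step 39. [r9c1∈{8}] nothing but 8 survives at r9c1. So r9c1=8.
Step 40. [r4c8∈{3}] r4c8 has the single candidate 3 ⇒ r4c8=3.
Step 41. [r6c8∈{8}] r6c8 has the single candidate 8 ⇒ r6c8=8.
Step 42. [r7c4∈{1}] r7c4 has the single candidate 1, so r7c4=1.
Step 43. [r5c4∈{2}] r5c4 has the single candidate 2, so r5c4=2.
Step 44. [r7c8∈{7}] nothing but 7 survives at r7c8, so r7c8=7.
Step 45. [r1c3∈{1}] r1c3 has the single candidate 1. So r1c3=1.
Step 46. [r4c7∈{1}] r4c7's peers cover all but 1 ⇒ r4c7=1.
Step 47. [r4c4∈{4}] r4c4's peers cover all but 4. So r4c4=4.
Step 48. [r8c6∈{4}] nothing but 4 survives at r8c6 ⇒ r8c6=4.
Step 49. [r1c1∈{4}] nothing but 4 survives at r1c1 ⇒ r1c1=4.
Step 50. [r9c4∈{9}] r9c4 is down to just 9. So r9c4=9.
Step 51. [r1c4∈{8}] r1c4's peers cover all but 8, so r1c4=8.

Answer: 4 3 1 8 6 9 5 2 7 / 6 9 7 3 5 2 8 4 1 / 5 8 2 7 4 1 6 9 3 / 7 2 8 4 9 6 1 3 5 / 1 5 3 2 8 7 4 6 9 / 9 4 6 5 1 3 7 8 2 / 3 6 5 1 2 8 9 7 4 / 2 1 9 6 7 4 3 5 8 / 8 7 4 9 3 5 2 1 6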